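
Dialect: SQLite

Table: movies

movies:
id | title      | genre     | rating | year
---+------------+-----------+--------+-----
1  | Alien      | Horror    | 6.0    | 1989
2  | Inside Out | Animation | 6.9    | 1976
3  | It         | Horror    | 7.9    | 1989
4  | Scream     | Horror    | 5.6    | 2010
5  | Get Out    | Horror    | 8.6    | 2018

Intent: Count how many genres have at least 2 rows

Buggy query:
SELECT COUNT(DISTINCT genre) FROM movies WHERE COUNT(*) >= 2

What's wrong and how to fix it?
Bug: WHERE filters individual rows, not groups, so a group-level COUNT is invalid there

Fix: Use a subquery that GROUPs and filters with HAVING, then count its rows

Corrected query:
SELECT COUNT(*) FROM (SELECT genre FROM movies GROUP BY genre HAVING COUNT(*) >= 2)

Result:
COUNT(*)
--------
1       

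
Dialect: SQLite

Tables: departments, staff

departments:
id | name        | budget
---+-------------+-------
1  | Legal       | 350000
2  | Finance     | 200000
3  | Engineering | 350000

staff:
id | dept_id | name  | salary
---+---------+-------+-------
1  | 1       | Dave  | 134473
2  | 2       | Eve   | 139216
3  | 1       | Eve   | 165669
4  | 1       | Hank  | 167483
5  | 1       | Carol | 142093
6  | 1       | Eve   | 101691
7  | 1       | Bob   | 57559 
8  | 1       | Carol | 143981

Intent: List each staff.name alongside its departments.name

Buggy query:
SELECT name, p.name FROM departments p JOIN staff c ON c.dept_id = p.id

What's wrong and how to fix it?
Bug: 'name' exists in both joined tables, so the database can't tell which one is meant

Fix: Qualify the column with its table alias (c.name)

Corrected query:
SELECT c.name, p.name FROM departments p JOIN staff c ON c.dept_id = p.id

Result:
name  | name   
------+--------
Dave  | Legal  
Eve   | Finance
Eve   | Legal  
Hank  | Legal  
Carol | Legal  
Eve   | Legal  
Bob   | Legal  
Carol | Legal  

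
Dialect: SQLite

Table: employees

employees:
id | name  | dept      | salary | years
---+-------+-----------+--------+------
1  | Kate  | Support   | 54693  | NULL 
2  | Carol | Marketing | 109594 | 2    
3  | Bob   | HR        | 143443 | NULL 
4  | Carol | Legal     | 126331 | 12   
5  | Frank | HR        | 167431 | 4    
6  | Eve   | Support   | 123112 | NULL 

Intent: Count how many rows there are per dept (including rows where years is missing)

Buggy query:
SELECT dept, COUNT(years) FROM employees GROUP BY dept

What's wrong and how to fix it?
Bug: COUNT(years) skips NULLs, so groups with missing years are undercounted

Fix: Use COUNT(*) to count all rows regardless of NULL

Corrected query:
SELECT dept, COUNT(*) FROM employees GROUP BY dept

Result:
dept      | COUNT(*)
----------+---------
HR        | 2       
Legal     | 1       
Marketing | 1       
Support   | 2       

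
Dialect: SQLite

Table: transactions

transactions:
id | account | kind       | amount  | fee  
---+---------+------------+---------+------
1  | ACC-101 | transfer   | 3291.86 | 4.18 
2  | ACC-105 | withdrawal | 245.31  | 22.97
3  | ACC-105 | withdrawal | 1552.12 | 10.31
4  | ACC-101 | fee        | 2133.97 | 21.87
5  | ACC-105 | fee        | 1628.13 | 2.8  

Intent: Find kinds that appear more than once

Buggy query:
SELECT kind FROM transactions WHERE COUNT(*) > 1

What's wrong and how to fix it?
Bug: WHERE can't reference COUNT(*); aggregates are computed after WHERE

Fix: GROUP BY kind, then filter groups with HAVING COUNT(*) > 1

Corrected query:
SELECT kind FROM transactions GROUP BY kind HAVING COUNT(*) > 1

Result:
kind      
----------
fee       
withdrawal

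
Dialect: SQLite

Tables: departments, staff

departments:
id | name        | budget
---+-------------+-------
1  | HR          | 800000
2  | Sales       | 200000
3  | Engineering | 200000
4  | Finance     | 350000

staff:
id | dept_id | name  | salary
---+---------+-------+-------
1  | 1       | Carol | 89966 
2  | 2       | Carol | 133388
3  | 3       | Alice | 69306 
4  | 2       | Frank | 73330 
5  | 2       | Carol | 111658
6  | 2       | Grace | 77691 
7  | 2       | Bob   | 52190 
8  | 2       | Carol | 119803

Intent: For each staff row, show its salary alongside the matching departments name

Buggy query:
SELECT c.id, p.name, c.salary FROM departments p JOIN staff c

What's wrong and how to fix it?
Bug: Missing join condition: each staff row is matched to all departments rows instead of just its own

Fix: Specify the join condition linking the foreign key to the parent id

Corrected query:
SELECT c.id, p.name, c.salary FROM departments p JOIN staff c ON c.dept_id = p.id

Result:
id | name        | salary
---+-------------+-------
1  | HR          | 89966 
2  | Sales       | 133388
3  | Engineering | 69306 
4  | Sales       | 73330 
5  | Sales       | 111658
6  | Sales       | 77691 
7  | Sales       | 52190 
8  | Sales       | 119803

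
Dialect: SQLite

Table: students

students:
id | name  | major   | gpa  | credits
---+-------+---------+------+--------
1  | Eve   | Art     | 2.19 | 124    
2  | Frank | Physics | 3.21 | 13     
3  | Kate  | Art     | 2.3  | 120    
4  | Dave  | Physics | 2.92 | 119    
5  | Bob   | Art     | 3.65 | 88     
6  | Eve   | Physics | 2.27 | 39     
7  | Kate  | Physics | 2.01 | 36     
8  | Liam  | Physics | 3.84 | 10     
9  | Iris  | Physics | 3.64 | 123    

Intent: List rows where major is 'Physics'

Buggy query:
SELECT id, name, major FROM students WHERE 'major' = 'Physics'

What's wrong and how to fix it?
Bug: 'major' in single quotes is a string literal, not the column; the comparison is literal-vs-literal and never true

Fix: Reference the column as major without single quotes

Corrected query:
SELECT id, name, major FROM students WHERE major = 'Physics'

Result:
id | name  | major  
---+-------+--------
2  | Frank | Physics
4  | Dave  | Physics
6  | Eve   | Physics
7  | Kate  | Physics
8  | Liam  | Physics
9  | Iris  | Physics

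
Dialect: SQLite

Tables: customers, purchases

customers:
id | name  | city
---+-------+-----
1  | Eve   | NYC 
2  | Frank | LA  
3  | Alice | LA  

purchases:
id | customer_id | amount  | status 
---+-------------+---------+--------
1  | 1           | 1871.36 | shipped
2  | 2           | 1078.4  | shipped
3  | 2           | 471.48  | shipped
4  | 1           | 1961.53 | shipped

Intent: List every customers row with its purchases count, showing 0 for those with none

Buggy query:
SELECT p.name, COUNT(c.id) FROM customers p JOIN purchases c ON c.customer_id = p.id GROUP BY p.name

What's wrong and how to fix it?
Bug: INNER JOIN drops customers rows that have no matching purchases rows

Fix: Switch to LEFT JOIN to retain unmatched parent rows

Corrected query:
SELECT p.name, COUNT(c.id) FROM customers p LEFT JOIN purchases c ON c.customer_id = p.id GROUP BY p.name

Result:
name  | COUNT(c.id)
------+------------
Alice | 0          
Eve   | 2          
Frank | 2          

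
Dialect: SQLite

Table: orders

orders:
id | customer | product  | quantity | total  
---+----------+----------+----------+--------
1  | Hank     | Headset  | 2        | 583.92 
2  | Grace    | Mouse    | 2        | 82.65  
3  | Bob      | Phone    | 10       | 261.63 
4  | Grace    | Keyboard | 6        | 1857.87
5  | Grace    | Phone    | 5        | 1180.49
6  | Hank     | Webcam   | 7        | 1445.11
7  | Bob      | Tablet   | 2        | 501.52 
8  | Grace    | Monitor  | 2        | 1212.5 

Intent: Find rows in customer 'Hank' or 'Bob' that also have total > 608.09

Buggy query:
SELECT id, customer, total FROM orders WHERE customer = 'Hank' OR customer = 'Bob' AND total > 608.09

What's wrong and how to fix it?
Bug: AND binds tighter than OR, so this parses as customer = 'Hank' OR (customer = 'Bob' AND total > 608.09)

Fix: Group the OR with parentheses (or use IN), then AND the threshold

Corrected query:
SELECT id, customer, total FROM orders WHERE (customer = 'Hank' OR customer = 'Bob') AND total > 608.09

Result:
id | customer | total  
---+----------+--------
6  | Hank     | 1445.11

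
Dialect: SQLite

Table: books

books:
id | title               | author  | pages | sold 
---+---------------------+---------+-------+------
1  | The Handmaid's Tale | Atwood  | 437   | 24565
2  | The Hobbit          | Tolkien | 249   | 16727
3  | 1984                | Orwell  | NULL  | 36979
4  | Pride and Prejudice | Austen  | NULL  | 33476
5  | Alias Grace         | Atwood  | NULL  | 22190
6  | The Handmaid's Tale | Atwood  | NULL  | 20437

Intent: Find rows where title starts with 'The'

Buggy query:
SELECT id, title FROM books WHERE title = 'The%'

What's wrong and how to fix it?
Bug: '=' compares the literal string including the % character; pattern matching needs LIKE

Fix: Replace '=' with LIKE so 'The%' is treated as a pattern

Corrected query:
SELECT id, title FROM books WHERE title LIKE 'The%'

Result:
id | title              
---+--------------------
1  | The Handmaid's Tale
2  | The Hobbit         
6  | The Handmaid's Tale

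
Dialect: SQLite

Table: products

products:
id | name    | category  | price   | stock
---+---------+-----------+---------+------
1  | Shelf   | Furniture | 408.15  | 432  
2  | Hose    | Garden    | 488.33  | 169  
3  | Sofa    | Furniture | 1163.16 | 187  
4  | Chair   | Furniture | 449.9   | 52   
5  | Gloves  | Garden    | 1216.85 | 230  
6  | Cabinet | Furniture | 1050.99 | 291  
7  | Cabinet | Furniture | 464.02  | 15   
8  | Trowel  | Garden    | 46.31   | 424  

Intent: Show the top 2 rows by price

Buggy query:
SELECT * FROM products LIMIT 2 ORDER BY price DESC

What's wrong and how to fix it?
Bug: ORDER BY cannot follow LIMIT; LIMIT is the final clause

Fix: Sort with ORDER BY, then apply LIMIT

Corrected query:
SELECT * FROM products ORDER BY price DESC LIMIT 2

Result:
id | name   | category  | price   | stock
---+--------+-----------+---------+------
5  | Gloves | Garden    | 1216.85 | 230  
3  | Sofa   | Furniture | 1163.16 | 187  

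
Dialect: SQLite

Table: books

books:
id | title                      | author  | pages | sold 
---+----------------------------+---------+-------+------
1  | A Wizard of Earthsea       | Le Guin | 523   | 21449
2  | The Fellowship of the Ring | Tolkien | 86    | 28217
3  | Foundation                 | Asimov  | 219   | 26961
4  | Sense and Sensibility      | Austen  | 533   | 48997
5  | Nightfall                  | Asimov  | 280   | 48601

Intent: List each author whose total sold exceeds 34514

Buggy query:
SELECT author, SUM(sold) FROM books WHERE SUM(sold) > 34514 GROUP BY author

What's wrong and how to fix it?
Bug: WHERE runs before GROUP BY, so aggregates aren't available there

Fix: Use HAVING (which filters groups after aggregation) instead of WHERE

Corrected query:
SELECT author, SUM(sold) FROM books GROUP BY author HAVING SUM(sold) > 34514

Result:
author | SUM(sold)
-------+----------
Asimov | 75562    
Austen | 48997    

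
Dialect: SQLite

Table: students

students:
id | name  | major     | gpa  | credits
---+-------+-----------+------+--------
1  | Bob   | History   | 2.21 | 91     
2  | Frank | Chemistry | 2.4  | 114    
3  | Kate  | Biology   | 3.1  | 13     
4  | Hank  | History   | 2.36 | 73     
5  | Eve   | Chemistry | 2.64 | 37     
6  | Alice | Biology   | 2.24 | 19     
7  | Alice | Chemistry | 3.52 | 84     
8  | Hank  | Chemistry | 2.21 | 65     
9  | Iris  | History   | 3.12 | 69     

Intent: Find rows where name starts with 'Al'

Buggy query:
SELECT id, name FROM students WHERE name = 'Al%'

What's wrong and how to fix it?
Bug: Wildcards only work with LIKE; '=' treats '%' as a literal character

Fix: Replace '=' with LIKE so 'Al%' is treated as a pattern

Corrected query:
SELECT id, name FROM students WHERE name LIKE 'Al%'

Result:
id | name 
---+------
6  | Alice
7  | Alice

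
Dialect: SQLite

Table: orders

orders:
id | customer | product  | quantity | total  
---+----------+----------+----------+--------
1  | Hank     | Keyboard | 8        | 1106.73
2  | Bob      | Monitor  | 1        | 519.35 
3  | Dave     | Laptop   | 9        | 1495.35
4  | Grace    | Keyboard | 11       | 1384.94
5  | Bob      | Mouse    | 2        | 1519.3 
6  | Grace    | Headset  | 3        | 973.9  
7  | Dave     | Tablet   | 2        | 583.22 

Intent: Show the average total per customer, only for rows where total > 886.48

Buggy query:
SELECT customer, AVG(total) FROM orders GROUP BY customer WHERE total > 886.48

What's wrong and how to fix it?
Bug: WHERE cannot follow GROUP BY

Fix: Place WHERE between FROM and GROUP BY

Corrected query:
SELECT customer, AVG(total) FROM orders WHERE total > 886.48 GROUP BY customer

Result:
customer | AVG(total)
---------+-----------
Bob      | 1519.3    
Dave     | 1495.35   
Grace    | 1179.42   
Hank     | 1106.73   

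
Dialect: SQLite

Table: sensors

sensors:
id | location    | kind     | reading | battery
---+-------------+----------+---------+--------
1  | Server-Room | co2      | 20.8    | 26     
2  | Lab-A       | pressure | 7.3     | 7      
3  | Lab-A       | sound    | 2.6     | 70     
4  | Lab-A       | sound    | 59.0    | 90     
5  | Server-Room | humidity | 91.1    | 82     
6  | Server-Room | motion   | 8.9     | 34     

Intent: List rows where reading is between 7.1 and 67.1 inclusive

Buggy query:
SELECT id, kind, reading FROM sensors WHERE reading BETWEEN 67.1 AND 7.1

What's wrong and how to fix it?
Bug: BETWEEN expects the lower bound first; with 67.1 AND 7.1 the range is empty

Fix: Write BETWEEN 7.1 AND 67.1

Corrected query:
SELECT id, kind, reading FROM sensors WHERE reading BETWEEN 7.1 AND 67.1

Result:
id | kind     | reading
---+----------+--------
1  | co2      | 20.8   
2  | pressure | 7.3    
4  | sound    | 59     
6  | motion   | 8.9    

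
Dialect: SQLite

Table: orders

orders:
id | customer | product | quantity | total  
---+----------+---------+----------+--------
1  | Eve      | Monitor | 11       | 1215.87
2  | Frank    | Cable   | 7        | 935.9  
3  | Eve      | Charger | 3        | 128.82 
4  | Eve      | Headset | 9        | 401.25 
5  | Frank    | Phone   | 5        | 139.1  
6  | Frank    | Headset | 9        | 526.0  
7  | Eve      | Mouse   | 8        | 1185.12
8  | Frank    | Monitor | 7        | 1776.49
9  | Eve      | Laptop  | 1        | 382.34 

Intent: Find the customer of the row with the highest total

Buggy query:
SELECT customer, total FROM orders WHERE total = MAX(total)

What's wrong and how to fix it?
Bug: WHERE is evaluated per row; an aggregate over the whole table isn't defined there

Fix: Use a subquery: WHERE total = (SELECT MAX(total) FROM orders)

Corrected query:
SELECT customer, total FROM orders WHERE total = (SELECT MAX(total) FROM orders)

Result:
customer | total  
---------+--------
Frank    | 1776.49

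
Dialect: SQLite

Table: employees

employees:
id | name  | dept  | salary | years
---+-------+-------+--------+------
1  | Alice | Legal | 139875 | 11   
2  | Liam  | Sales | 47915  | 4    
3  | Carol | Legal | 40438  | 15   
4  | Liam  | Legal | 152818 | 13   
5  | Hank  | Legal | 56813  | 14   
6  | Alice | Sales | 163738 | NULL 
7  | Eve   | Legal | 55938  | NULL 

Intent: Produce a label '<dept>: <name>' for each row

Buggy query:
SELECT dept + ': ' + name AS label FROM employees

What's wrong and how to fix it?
Bug: '+' is numeric addition; on text columns SQLite converts them to 0 instead of concatenating

Fix: Use the || operator for string concatenation

Corrected query:
SELECT dept || ': ' || name AS label FROM employees

Result:
label       
------------
Legal: Alice
Sales: Liam 
Legal: Carol
Legal: Liam 
Legal: Hank 
Sales: Alice
Legal: Eve  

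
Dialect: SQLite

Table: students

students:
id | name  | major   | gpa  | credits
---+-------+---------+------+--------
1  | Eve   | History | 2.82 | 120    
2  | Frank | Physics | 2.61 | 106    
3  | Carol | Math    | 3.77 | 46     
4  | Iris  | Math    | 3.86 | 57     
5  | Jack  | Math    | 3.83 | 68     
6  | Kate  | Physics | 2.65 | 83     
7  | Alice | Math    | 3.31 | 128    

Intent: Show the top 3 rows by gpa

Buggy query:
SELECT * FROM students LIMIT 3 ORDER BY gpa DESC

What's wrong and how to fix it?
Bug: ORDER BY cannot follow LIMIT; LIMIT is the final clause

Fix: Swap the clauses: ORDER BY first, then LIMIT

Corrected query:
SELECT * FROM students ORDER BY gpa DESC LIMIT 3

Result:
id | name  | major | gpa  | credits
---+-------+-------+------+--------
4  | Iris  | Math  | 3.86 | 57     
5  | Jack  | Math  | 3.83 | 68     
3  | Carol | Math  | 3.77 | 46     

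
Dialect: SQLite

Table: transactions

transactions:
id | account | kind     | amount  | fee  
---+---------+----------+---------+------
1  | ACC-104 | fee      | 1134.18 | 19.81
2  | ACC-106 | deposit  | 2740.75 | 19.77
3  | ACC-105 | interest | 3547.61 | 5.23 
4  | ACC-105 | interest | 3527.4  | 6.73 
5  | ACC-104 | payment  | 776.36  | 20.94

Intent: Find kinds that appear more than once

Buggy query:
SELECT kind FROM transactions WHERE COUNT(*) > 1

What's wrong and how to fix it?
Bug: COUNT(*) is an aggregate and cannot be used in WHERE

Fix: GROUP BY kind, then filter groups with HAVING COUNT(*) > 1

Corrected query:
SELECT kind FROM transactions GROUP BY kind HAVING COUNT(*) > 1

Result:
kind    
--------
interest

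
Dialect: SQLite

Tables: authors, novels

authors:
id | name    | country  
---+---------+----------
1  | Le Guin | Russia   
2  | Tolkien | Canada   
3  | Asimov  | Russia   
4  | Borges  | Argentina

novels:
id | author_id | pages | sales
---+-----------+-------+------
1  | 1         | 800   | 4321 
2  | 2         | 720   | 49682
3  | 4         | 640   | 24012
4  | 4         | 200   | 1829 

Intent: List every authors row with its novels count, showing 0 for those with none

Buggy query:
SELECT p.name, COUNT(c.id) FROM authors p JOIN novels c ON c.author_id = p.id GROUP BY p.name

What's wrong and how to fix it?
Bug: An inner join excludes parents with zero children

Fix: Use LEFT JOIN so parents without children still appear (COUNT(c.id) gives 0)

Corrected query:
SELECT p.name, COUNT(c.id) FROM authors p LEFT JOIN novels c ON c.author_id = p.id GROUP BY p.name

Result:
name    | COUNT(c.id)
--------+------------
Asimov  | 0          
Borges  | 2          
Le Guin | 1          
Tolkien | 1          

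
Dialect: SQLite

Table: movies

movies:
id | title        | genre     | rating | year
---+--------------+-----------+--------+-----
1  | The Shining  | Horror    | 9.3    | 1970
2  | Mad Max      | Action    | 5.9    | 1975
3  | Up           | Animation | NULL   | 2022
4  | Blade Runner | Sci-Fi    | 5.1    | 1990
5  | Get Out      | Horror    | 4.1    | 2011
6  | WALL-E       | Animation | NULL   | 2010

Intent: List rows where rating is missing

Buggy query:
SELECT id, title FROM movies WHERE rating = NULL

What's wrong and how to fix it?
Bug: '= NULL' is always unknown in SQL three-valued logic, so no rows match

Fix: Use IS NULL to test for NULL

Corrected query:
SELECT id, title FROM movies WHERE rating IS NULL

Result:
id | title 
---+-------
3  | Up    
6  | WALL-E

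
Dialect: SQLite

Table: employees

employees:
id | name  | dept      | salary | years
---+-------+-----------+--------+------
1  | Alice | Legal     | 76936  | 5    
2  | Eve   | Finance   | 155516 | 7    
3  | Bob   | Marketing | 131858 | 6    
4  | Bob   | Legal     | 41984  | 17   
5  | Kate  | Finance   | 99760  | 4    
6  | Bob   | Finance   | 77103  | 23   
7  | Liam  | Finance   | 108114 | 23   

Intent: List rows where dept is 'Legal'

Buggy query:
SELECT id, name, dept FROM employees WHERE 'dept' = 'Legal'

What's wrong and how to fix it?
Bug: Single quotes denote string literals in SQL; the column name is being compared as a constant string

Fix: Remove the quotes around the column name (or use double quotes for an identifier)

Corrected query:
SELECT id, name, dept FROM employees WHERE dept = 'Legal'

Result:
id | name  | dept 
---+-------+------
1  | Alice | Legal
4  | Bob   | Legal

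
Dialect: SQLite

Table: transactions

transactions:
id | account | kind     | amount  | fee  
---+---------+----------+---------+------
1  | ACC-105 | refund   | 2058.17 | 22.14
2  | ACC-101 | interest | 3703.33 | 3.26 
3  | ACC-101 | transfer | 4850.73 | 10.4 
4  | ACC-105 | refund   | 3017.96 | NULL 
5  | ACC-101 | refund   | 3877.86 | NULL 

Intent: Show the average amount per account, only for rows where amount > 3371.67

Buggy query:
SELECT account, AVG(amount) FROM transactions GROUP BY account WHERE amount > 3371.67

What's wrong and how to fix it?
Bug: WHERE cannot follow GROUP BY

Fix: Move the WHERE clause before GROUP BY

Corrected query:
SELECT account, AVG(amount) FROM transactions WHERE amount > 3371.67 GROUP BY account

Result:
account | AVG(amount)
--------+------------
ACC-101 | 4143.973333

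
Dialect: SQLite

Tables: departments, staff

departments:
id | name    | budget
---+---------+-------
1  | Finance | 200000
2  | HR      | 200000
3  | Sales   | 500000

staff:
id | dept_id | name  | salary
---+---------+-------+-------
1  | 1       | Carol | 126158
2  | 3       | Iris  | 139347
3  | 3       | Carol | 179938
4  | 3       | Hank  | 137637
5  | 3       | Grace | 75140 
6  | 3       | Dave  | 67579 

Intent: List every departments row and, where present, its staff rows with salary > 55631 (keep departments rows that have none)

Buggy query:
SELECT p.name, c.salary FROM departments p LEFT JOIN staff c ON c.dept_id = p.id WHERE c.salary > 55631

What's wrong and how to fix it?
Bug: Filtering c.salary in WHERE discards the NULL rows produced by LEFT JOIN, turning it into an inner join

Fix: Put 'c.salary > 55631' in the JOIN's ON clause instead of WHERE

Corrected query:
SELECT p.name, c.salary FROM departments p LEFT JOIN staff c ON c.dept_id = p.id AND c.salary > 55631

Result:
name    | salary
--------+-------
Finance | 126158
HR      | NULL  
Sales   | 67579 
Sales   | 75140 
Sales   | 137637
Sales   | 139347
Sales   | 179938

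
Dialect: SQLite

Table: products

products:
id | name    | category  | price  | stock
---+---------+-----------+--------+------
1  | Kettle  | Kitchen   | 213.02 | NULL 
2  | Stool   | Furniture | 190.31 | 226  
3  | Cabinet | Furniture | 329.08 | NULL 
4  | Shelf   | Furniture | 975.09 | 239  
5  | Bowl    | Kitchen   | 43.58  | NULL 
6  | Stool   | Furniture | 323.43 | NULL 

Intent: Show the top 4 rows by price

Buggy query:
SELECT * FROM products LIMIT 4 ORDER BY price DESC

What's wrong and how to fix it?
Bug: LIMIT must come after ORDER BY

Fix: Sort with ORDER BY, then apply LIMIT

Corrected query:
SELECT * FROM products ORDER BY price DESC LIMIT 4

Result:
id | name    | category  | price  | stock
---+---------+-----------+--------+------
4  | Shelf   | Furniture | 975.09 | 239  
3  | Cabinet | Furniture | 329.08 | NULL 
6  | Stool   | Furniture | 323.43 | NULL 
1  | Kettle  | Kitchen   | 213.02 | NULL 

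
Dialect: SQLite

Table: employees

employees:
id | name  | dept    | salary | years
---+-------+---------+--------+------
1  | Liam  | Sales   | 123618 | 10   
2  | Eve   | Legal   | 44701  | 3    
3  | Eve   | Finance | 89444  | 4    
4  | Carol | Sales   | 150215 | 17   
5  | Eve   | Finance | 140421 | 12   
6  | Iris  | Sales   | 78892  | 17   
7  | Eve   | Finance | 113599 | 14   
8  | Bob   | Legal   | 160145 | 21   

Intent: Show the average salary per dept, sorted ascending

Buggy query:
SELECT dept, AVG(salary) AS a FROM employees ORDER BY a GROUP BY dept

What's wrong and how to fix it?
Bug: GROUP BY must precede ORDER BY

Fix: Move ORDER BY to the end, after GROUP BY

Corrected query:
SELECT dept, AVG(salary) AS a FROM employees GROUP BY dept ORDER BY a

Result:
dept    | a     
--------+-------
Legal   | 102423
Finance | 114488
Sales   | 117575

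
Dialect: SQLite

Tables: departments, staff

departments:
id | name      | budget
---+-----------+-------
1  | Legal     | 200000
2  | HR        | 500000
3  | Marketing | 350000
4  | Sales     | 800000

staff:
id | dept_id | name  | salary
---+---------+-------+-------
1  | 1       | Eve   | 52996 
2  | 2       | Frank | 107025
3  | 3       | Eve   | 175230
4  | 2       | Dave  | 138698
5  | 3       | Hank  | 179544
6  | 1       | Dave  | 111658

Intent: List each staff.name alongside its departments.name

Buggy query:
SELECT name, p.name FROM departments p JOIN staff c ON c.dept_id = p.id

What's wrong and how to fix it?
Bug: 'name' exists in both joined tables, so the database can't tell which one is meant

Fix: Prefix ambiguous columns with the table alias

Corrected query:
SELECT c.name, p.name FROM departments p JOIN staff c ON c.dept_id = p.id

Result:
name  | name     
------+----------
Eve   | Legal    
Frank | HR       
Eve   | Marketing
Dave  | HR       
Hank  | Marketing
Dave  | Legal    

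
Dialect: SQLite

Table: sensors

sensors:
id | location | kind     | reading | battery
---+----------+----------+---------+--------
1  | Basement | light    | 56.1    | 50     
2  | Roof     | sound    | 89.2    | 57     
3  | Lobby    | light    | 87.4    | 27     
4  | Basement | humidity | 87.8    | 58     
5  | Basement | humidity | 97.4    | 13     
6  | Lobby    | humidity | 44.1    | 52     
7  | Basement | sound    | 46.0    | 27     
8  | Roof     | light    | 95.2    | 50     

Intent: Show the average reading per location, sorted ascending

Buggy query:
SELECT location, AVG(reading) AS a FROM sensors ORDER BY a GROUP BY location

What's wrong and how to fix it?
Bug: GROUP BY must precede ORDER BY

Fix: Reorder: SELECT … FROM … GROUP BY … ORDER BY …

Corrected query:
SELECT location, AVG(reading) AS a FROM sensors GROUP BY location ORDER BY a

Result:
location | a     
---------+-------
Lobby    | 65.75 
Basement | 71.825
Roof     | 92.2  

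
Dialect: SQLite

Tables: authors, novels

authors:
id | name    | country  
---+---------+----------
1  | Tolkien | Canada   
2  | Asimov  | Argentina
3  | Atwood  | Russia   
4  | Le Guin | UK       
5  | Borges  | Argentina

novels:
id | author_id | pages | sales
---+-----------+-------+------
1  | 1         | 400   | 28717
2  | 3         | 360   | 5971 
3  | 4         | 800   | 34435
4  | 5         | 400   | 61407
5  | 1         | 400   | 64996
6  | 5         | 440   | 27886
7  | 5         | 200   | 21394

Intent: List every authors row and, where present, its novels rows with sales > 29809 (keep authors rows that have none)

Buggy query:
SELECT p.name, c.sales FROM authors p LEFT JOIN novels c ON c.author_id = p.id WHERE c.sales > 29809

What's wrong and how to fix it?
Bug: A WHERE condition on the right-hand table after LEFT JOIN drops unmatched parents

Fix: Put 'c.sales > 29809' in the JOIN's ON clause instead of WHERE

Corrected query:
SELECT p.name, c.sales FROM authors p LEFT JOIN novels c ON c.author_id = p.id AND c.sales > 29809

Result:
name    | sales
--------+------
Tolkien | 64996
Asimov  | NULL 
Atwood  | NULL 
Le Guin | 34435
Borges  | 61407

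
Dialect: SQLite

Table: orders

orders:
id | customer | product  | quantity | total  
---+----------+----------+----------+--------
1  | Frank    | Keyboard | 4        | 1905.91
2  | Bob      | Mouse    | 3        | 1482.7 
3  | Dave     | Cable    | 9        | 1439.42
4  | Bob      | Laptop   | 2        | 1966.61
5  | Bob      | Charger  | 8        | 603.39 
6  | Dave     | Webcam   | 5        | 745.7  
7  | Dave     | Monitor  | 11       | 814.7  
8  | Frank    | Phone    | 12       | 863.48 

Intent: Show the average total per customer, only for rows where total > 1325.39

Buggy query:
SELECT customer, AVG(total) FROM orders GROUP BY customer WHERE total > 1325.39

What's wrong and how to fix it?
Bug: Row-level WHERE must come before GROUP BY in the clause order

Fix: Place WHERE between FROM and GROUP BY

Corrected query:
SELECT customer, AVG(total) FROM orders WHERE total > 1325.39 GROUP BY customer

Result:
customer | AVG(total)
---------+-----------
Bob      | 1724.655  
Dave     | 1439.42   
Frank    | 1905.91   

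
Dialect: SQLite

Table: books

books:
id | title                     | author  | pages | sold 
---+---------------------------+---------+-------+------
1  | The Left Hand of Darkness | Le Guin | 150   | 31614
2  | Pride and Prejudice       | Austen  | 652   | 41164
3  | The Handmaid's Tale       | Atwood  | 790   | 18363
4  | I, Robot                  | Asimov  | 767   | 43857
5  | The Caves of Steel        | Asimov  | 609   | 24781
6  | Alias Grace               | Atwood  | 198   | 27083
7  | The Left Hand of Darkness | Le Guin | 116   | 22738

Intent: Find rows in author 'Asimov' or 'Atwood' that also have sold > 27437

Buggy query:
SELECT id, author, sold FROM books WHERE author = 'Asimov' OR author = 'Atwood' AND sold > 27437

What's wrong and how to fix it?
Bug: Without parentheses, AND is evaluated before OR, so the sold filter only applies to the 'Atwood' branch

Fix: Group the OR with parentheses (or use IN), then AND the threshold

Corrected query:
SELECT id, author, sold FROM books WHERE (author = 'Asimov' OR author = 'Atwood') AND sold > 27437

Result:
id | author | sold 
---+--------+------
4  | Asimov | 43857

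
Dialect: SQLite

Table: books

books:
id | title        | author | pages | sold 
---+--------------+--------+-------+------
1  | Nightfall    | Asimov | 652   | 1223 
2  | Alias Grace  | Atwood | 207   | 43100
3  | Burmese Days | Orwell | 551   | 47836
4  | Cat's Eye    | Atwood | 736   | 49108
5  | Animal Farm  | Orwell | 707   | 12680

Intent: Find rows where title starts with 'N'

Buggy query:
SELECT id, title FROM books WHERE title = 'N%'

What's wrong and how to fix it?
Bug: Wildcards only work with LIKE; '=' treats '%' as a literal character

Fix: Replace '=' with LIKE so 'N%' is treated as a pattern

Corrected query:
SELECT id, title FROM books WHERE title LIKE 'N%'

Result:
id | title    
---+----------
1  | Nightfall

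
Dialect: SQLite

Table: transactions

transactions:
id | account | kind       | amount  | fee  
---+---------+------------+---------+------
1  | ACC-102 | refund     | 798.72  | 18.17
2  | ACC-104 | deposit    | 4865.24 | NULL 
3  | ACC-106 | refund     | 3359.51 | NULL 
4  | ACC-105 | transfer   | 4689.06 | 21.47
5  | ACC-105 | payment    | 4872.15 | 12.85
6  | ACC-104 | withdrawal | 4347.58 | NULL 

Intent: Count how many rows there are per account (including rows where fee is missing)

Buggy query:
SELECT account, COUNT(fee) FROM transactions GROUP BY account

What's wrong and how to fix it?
Bug: COUNT(column) counts non-NULL values only; rows with NULL fee aren't counted

Fix: Replace COUNT(fee) with COUNT(*)

Corrected query:
SELECT account, COUNT(*) FROM transactions GROUP BY account

Result:
account | COUNT(*)
--------+---------
ACC-102 | 1       
ACC-104 | 2       
ACC-105 | 2       
ACC-106 | 1       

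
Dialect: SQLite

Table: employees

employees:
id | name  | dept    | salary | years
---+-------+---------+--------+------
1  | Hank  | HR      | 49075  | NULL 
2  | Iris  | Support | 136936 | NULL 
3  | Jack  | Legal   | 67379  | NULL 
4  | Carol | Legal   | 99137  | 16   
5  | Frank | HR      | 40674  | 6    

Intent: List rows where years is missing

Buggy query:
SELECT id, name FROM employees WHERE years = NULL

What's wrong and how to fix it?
Bug: Comparing to NULL with '=' never matches; NULL = NULL is unknown, not true

Fix: Use IS NULL to test for NULL

Corrected query:
SELECT id, name FROM employees WHERE years IS NULL

Result:
id | name
---+-----
1  | Hank
2  | Iris
3  | Jack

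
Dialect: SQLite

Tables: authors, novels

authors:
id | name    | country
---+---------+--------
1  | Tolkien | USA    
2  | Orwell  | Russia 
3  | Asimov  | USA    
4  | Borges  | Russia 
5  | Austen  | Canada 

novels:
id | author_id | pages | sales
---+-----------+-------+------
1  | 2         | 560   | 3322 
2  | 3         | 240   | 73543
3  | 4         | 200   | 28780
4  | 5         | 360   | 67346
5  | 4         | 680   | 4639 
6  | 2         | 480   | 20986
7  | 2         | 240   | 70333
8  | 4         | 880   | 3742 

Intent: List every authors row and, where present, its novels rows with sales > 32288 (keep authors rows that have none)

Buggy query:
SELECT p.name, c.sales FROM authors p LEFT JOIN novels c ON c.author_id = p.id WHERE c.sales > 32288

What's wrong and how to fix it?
Bug: Filtering c.sales in WHERE discards the NULL rows produced by LEFT JOIN, turning it into an inner join

Fix: Put 'c.sales > 32288' in the JOIN's ON clause instead of WHERE

Corrected query:
SELECT p.name, c.sales FROM authors p LEFT JOIN novels c ON c.author_id = p.id AND c.sales > 32288

Result:
name    | sales
--------+------
Tolkien | NULL 
Orwell  | 70333
Asimov  | 73543
Borges  | NULL 
Austen  | 67346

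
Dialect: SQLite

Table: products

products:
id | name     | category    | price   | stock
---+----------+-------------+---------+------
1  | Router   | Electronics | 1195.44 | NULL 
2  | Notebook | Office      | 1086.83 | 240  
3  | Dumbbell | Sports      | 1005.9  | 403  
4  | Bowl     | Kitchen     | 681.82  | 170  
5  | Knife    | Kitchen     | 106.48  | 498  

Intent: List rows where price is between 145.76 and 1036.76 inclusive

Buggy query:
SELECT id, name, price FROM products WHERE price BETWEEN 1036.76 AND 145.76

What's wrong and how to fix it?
Bug: The bounds are reversed; BETWEEN a AND b requires a <= b to match anything

Fix: Write BETWEEN 145.76 AND 1036.76

Corrected query:
SELECT id, name, price FROM products WHERE price BETWEEN 145.76 AND 1036.76

Result:
id | name     | price 
---+----------+-------
3  | Dumbbell | 1005.9
4  | Bowl     | 681.82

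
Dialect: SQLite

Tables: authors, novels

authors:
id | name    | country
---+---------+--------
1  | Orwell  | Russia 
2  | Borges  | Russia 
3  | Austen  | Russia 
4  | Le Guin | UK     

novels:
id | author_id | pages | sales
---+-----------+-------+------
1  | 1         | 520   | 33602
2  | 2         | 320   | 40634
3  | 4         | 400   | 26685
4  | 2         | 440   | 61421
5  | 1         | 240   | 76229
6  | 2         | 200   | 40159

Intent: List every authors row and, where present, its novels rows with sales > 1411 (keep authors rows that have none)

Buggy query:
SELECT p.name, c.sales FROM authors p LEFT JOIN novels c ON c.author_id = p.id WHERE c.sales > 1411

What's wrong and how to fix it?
Bug: A WHERE condition on the right-hand table after LEFT JOIN drops unmatched parents

Fix: Put 'c.sales > 1411' in the JOIN's ON clause instead of WHERE

Corrected query:
SELECT p.name, c.sales FROM authors p LEFT JOIN novels c ON c.author_id = p.id AND c.sales > 1411

Result:
name    | sales
--------+------
Orwell  | 33602
Orwell  | 76229
Borges  | 40159
Borges  | 40634
Borges  | 61421
Austen  | NULL 
Le Guin | 26685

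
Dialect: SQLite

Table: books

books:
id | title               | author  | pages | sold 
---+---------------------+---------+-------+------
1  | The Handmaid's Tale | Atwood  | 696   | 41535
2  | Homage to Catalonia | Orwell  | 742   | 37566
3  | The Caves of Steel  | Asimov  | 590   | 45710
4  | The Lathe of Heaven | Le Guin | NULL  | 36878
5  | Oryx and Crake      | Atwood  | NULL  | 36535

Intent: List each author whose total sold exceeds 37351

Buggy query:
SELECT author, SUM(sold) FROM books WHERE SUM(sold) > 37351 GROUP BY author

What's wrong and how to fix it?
Bug: SUM(sold) is an aggregate, but WHERE filters rows before aggregation

Fix: Move the aggregate condition to a HAVING clause

Corrected query:
SELECT author, SUM(sold) FROM books GROUP BY author HAVING SUM(sold) > 37351

Result:
author | SUM(sold)
-------+----------
Asimov | 45710    
Atwood | 78070    
Orwell | 37566    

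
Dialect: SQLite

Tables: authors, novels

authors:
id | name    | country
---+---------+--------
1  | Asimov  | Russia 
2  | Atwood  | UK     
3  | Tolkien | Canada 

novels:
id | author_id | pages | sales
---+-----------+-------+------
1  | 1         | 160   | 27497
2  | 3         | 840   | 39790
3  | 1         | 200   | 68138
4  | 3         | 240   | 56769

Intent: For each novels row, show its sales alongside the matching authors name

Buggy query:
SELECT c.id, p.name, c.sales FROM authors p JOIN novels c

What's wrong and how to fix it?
Bug: Missing join condition: each novels row is matched to all authors rows instead of just its own

Fix: Specify the join condition linking the foreign key to the parent id

Corrected query:
SELECT c.id, p.name, c.sales FROM authors p JOIN novels c ON c.author_id = p.id

Result:
id | name    | sales
---+---------+------
1  | Asimov  | 27497
2  | Tolkien | 39790
3  | Asimov  | 68138
4  | Tolkien | 56769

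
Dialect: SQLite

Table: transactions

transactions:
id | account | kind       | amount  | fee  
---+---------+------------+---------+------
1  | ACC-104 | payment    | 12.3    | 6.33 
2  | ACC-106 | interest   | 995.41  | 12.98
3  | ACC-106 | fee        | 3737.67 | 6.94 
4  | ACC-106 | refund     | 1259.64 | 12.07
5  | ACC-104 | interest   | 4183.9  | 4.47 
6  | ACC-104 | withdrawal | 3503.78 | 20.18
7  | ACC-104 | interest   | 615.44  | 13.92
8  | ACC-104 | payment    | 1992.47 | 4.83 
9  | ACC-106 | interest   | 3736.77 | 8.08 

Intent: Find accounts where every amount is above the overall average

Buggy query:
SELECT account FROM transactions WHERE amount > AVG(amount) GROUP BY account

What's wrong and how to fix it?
Bug: AVG() is an aggregate; it can't sit directly in WHERE

Fix: Use a subquery for AVG and a HAVING MIN(...) filter so the condition holds for every row in the group

Corrected query:
SELECT account FROM transactions GROUP BY account HAVING MIN(amount) > (SELECT AVG(amount) FROM transactions)

Result:
(no rows)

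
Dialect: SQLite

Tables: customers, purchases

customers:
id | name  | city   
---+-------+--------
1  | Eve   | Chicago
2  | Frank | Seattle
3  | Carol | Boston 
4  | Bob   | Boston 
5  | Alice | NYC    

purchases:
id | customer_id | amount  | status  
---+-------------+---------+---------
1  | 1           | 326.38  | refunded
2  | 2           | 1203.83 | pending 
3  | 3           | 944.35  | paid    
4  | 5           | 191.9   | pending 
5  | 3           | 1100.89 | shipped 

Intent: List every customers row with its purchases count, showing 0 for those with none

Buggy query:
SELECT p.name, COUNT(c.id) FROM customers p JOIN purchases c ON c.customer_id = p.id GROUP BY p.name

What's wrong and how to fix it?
Bug: An inner join excludes parents with zero children

Fix: Use LEFT JOIN so parents without children still appear (COUNT(c.id) gives 0)

Corrected query:
SELECT p.name, COUNT(c.id) FROM customers p LEFT JOIN purchases c ON c.customer_id = p.id GROUP BY p.name

Result:
name  | COUNT(c.id)
------+------------
Alice | 1          
Bob   | 0          
Carol | 2          
Eve   | 1          
Frank | 1          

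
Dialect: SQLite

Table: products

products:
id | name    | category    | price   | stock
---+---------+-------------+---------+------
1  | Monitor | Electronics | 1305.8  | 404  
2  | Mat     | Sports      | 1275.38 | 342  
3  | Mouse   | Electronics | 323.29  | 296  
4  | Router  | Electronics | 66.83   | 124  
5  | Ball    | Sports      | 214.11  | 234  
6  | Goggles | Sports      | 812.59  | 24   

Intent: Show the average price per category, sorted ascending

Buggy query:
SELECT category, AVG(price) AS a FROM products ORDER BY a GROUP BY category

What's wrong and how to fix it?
Bug: GROUP BY must precede ORDER BY

Fix: Move ORDER BY to the end, after GROUP BY

Corrected query:
SELECT category, AVG(price) AS a FROM products GROUP BY category ORDER BY a

Result:
category    | a         
------------+-----------
Electronics | 565.306667
Sports      | 767.36    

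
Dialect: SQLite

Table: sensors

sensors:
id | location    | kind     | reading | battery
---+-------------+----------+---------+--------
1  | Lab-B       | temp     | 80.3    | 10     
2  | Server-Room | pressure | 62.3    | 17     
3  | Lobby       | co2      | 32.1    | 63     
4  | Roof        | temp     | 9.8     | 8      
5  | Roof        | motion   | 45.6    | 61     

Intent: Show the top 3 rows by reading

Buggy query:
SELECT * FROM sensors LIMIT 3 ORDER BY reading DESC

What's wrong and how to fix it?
Bug: ORDER BY cannot follow LIMIT; LIMIT is the final clause

Fix: Sort with ORDER BY, then apply LIMIT

Corrected query:
SELECT * FROM sensors ORDER BY reading DESC LIMIT 3

Result:
id | location    | kind     | reading | battery
---+-------------+----------+---------+--------
1  | Lab-B       | temp     | 80.3    | 10     
2  | Server-Room | pressure | 62.3    | 17     
5  | Roof        | motion   | 45.6    | 61     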